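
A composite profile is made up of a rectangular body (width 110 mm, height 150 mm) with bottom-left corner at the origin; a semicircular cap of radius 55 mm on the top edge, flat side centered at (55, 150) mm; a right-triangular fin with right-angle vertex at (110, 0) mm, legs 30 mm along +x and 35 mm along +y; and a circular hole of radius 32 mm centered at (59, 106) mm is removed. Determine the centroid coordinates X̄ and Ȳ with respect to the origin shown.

Part | A | x̄ᵢ | ȳᵢ | A·x̄ᵢ | A·ȳᵢ
rectangular body | 16500.00 | 55.00 | 75.00 | 907500.00 | 1237500.00
semicircular top | 4751.66 | 55.00 | 173.34 | 261341.24 | 823665.50
triangular fin | 525.00 | 120.00 | 11.67 | 63000.00 | 6125.00
hole | -3216.99 | 59.00 | 106.00 | -189802.46 | -341001.03
Σ | 18559.67 |  |  | 1042038.78 | 1726289.47
X̄ = 1042038.78 / 18559.67 = 56.15 mm
Ȳ = 1726289.47 / 18559.67 = 93.01 mm

X̄ = 56.15 mm, Ȳ = 93.01 mm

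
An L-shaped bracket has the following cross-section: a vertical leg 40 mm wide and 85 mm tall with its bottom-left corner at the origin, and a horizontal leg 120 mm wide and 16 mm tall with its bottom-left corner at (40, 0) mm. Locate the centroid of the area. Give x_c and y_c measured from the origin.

x_c = 48.87 mm, y_c = 30.05 mm

vertical leg: A = 40 × 85 = 3400.00, centroid at (20.00, 42.50).
horizontal leg: A = 120 × 16 = 1920.00, centroid at (100.00, 8.00).
ΣA = 5320.00 mm², ΣAx_c = 260000.00 mm³, ΣAy_c = 159860.00 mm³.
x_c = 260000.00/5320.00 = 48.87 mm; y_c = 159860.00/5320.00 = 30.05 mm.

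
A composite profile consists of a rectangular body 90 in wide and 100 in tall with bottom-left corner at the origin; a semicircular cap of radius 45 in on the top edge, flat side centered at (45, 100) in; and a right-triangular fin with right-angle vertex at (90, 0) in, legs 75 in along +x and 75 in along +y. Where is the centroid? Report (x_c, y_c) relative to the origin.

x_c = 58.13 in, y_c = 59.97 in

Part | A | x̄ᵢ | ȳᵢ | A·x̄ᵢ | A·ȳᵢ
rectangular body | 9000.00 | 45.00 | 50.00 | 405000.00 | 450000.00
semicircular top | 3180.86 | 45.00 | 119.10 | 143138.82 | 378836.26
triangular fin | 2812.50 | 115.00 | 25.00 | 323437.50 | 70312.50
Σ | 14993.36 |  |  | 871576.32 | 899148.76
x_c = 871576.32 / 14993.36 = 58.13 in
y_c = 899148.76 / 14993.36 = 59.97 in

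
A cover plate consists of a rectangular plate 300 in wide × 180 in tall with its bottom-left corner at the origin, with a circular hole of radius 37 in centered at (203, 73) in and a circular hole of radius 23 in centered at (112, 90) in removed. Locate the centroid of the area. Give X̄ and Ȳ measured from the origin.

X̄ = 146.57 in, Ȳ = 91.52 in

plate: A = 300 × 180 = 54000.00, centroid at (150.00, 90.00).
hole 1: A = −π·37² = -4300.84, centroid at (203.00, 73.00).
hole 2: A = −π·23² = -1661.90, centroid at (112.00, 90.00).
ΣA = 48037.26 in², ΣAX̄ = 7040796.33 in³, ΣAȲ = 4396467.43 in³.
X̄ = 7040796.33/48037.26 = 146.57 in; Ȳ = 4396467.43/48037.26 = 91.52 in.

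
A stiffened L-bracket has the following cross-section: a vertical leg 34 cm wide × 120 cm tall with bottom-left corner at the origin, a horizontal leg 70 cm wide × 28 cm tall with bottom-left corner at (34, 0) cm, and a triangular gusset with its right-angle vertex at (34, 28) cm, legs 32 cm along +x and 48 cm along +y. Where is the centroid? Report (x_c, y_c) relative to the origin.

x_c = 35.09 cm, y_c = 44.95 cm

vertical leg: A = 34 × 120 = 4080.00, centroid at (17.00, 60.00).
horizontal leg: A = 70 × 28 = 1960.00, centroid at (69.00, 14.00).
gusset: A = ½·32·48 = 768.00, centroid at (44.67, 44.00).
ΣA = 6808.00 cm²
ΣAx_c = (4080.00)(17.00) + (1960.00)(69.00) + (768.00)(44.67) = 238904.00 cm³
ΣAy_c = (4080.00)(60.00) + (1960.00)(14.00) + (768.00)(44.00) = 306032.00 cm³
x_c = 238904.00 / 6808.00 = 35.09 cm
y_c = 306032.00 / 6808.00 = 44.95 cm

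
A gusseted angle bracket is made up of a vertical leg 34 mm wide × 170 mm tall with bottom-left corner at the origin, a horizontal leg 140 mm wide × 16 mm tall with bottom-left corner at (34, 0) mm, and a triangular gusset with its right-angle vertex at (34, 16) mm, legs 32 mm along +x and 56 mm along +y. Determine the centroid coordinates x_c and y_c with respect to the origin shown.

Part | A | x̄ᵢ | ȳᵢ | A·x̄ᵢ | A·ȳᵢ
vertical leg | 5780.00 | 17.00 | 85.00 | 98260.00 | 491300.00
horizontal leg | 2240.00 | 104.00 | 8.00 | 232960.00 | 17920.00
gusset | 896.00 | 44.67 | 34.67 | 40021.33 | 31061.33
Σ | 8916.00 |  |  | 371241.33 | 540281.33
x_c = 371241.33 / 8916.00 = 41.64 mm
y_c = 540281.33 / 8916.00 = 60.60 mm

x_c = 41.64 mm, y_c = 60.60 mm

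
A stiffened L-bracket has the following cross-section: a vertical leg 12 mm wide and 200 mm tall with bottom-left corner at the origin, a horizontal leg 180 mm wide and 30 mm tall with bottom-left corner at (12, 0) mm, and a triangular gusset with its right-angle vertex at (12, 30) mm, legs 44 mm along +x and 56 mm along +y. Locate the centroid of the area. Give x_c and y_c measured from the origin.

x_c = 66.21 mm, y_c = 42.18 mm

Part | A | x̄ᵢ | ȳᵢ | A·x̄ᵢ | A·ȳᵢ
vertical leg | 2400.00 | 6.00 | 100.00 | 14400.00 | 240000.00
horizontal leg | 5400.00 | 102.00 | 15.00 | 550800.00 | 81000.00
gusset | 1232.00 | 26.67 | 48.67 | 32853.33 | 59957.33
Σ | 9032.00 |  |  | 598053.33 | 380957.33
x_c = 598053.33 / 9032.00 = 66.21 mm
y_c = 380957.33 / 9032.00 = 42.18 mm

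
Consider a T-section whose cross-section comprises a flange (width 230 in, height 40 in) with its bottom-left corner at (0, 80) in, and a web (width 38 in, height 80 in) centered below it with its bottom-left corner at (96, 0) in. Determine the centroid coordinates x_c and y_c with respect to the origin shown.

web: A = 38 × 80 = 3040.00, centroid at (115.00, 40.00).
flange: A = 230 × 40 = 9200.00, centroid at (115.00, 100.00).
ΣA = 12240.00 in², ΣAx_c = 1407600.00 in³, ΣAy_c = 1041600.00 in³.
x_c = 1407600.00/12240.00 = 115.00 in; y_c = 1041600.00/12240.00 = 85.10 in.

x_c = 115.00 in, y_c = 85.10 in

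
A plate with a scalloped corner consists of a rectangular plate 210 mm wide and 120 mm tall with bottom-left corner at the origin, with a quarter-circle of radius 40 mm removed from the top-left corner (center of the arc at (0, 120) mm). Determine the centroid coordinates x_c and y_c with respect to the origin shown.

plate: A = 210 × 120 = 25200.00, centroid at (105.00, 60.00).
removed quarter-circle: A = −¼π·40² = -1256.64, centroid at (16.98, 103.02).
ΣA = 23943.36 mm², ΣAx_c = 2624666.67 mm³, ΣAy_c = 1382536.89 mm³.
x_c = 2624666.67/23943.36 = 109.62 mm; y_c = 1382536.89/23943.36 = 57.74 mm.

x_c = 109.62 mm, y_c = 57.74 mm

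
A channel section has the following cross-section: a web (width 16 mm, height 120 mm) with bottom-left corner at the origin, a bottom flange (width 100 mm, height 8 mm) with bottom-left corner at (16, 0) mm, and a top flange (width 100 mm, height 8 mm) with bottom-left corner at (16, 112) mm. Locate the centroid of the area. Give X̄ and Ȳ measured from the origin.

X̄ = 34.36 mm, Ȳ = 60.00 mm

web: A = 16 × 120 = 1920.00, centroid at (8.00, 60.00).
bottom flange: A = 100 × 8 = 800.00, centroid at (66.00, 4.00).
top flange: A = 100 × 8 = 800.00, centroid at (66.00, 116.00).
ΣA = 3520.00 mm², ΣAX̄ = 120960.00 mm³, ΣAȲ = 211200.00 mm³.
X̄ = 120960.00/3520.00 = 34.36 mm; Ȳ = 211200.00/3520.00 = 60.00 mm.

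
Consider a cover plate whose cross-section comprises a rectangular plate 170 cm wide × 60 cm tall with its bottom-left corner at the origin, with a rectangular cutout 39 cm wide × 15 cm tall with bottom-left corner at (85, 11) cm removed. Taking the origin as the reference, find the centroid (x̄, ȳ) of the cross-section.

x̄ = 83.81 cm, ȳ = 30.70 cm

plate: A = 170 × 60 = 10200.00, centroid at (85.00, 30.00).
hole: A = −(39 × 15) = -585.00, centroid at (104.50, 18.50).
ΣA = 9615.00 cm²
ΣAx̄ = (10200.00)(85.00) + (-585.00)(104.50) = 805867.50 cm³
ΣAȳ = (10200.00)(30.00) + (-585.00)(18.50) = 295177.50 cm³
x̄ = 805867.50 / 9615.00 = 83.81 cm
ȳ = 295177.50 / 9615.00 = 30.70 cm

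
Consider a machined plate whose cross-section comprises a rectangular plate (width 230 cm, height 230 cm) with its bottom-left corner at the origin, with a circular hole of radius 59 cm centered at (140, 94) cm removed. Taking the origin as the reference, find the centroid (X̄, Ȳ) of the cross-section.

X̄ = 108.48 cm, Ȳ = 120.47 cm

Part | A | x̄ᵢ | ȳᵢ | A·x̄ᵢ | A·ȳᵢ
plate | 52900.00 | 115.00 | 115.00 | 6083500.00 | 6083500.00
hole | -10935.88 | 140.00 | 94.00 | -1531023.76 | -1027973.10
Σ | 41964.12 |  |  | 4552476.24 | 5055526.90
X̄ = 4552476.24 / 41964.12 = 108.48 cm
Ȳ = 5055526.90 / 41964.12 = 120.47 cm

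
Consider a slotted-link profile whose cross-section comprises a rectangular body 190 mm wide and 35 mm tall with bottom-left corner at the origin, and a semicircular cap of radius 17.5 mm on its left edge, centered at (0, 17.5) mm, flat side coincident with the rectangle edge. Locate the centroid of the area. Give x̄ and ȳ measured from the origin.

x̄ = 88.09 mm, ȳ = 17.50 mm

rectangular body: A = 190 × 35 = 6650.00, centroid at (95.00, 17.50).
semicircular end: A = ½π·17.5² = 481.06, centroid at (-7.43, 17.50).
ΣA = 7131.06 mm², ΣAx̄ = 628177.08 mm³, ΣAȳ = 124793.49 mm³.
x̄ = 628177.08/7131.06 = 88.09 mm; ȳ = 124793.49/7131.06 = 17.50 mm.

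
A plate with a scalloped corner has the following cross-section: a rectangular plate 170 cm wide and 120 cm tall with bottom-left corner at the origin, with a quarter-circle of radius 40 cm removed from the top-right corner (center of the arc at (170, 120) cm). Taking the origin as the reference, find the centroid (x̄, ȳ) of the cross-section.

plate: A = 170 × 120 = 20400.00, centroid at (85.00, 60.00).
removed quarter-circle: A = −¼π·40² = -1256.64, centroid at (153.02, 103.02).
ΣA = 19143.36 cm², ΣAx̄ = 1541705.03 cm³, ΣAȳ = 1094536.89 cm³.
x̄ = 1541705.03/19143.36 = 80.53 cm; ȳ = 1094536.89/19143.36 = 57.18 cm.

x̄ = 80.53 cm, ȳ = 57.18 cm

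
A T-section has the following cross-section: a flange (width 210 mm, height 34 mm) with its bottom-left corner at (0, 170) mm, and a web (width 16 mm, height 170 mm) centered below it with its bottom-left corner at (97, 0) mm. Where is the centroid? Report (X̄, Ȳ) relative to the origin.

X̄ = 105.00 mm, Ȳ = 158.86 mm

web: A = 16 × 170 = 2720.00, centroid at (105.00, 85.00).
flange: A = 210 × 34 = 7140.00, centroid at (105.00, 187.00).
ΣA = 9860.00 mm²
ΣAX̄ = (2720.00)(105.00) + (7140.00)(105.00) = 1035300.00 mm³
ΣAȲ = (2720.00)(85.00) + (7140.00)(187.00) = 1566380.00 mm³
X̄ = 1035300.00 / 9860.00 = 105.00 mm
Ȳ = 1566380.00 / 9860.00 = 158.86 mm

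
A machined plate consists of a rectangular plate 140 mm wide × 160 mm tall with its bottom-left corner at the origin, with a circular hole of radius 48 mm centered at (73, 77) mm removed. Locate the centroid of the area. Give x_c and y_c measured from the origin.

plate: A = 140 × 160 = 22400.00, centroid at (70.00, 80.00).
hole: A = −π·48² = -7238.23, centroid at (73.00, 77.00).
ΣA = 15161.77 mm², ΣAx_c = 1039609.25 mm³, ΣAy_c = 1234656.33 mm³.
x_c = 1039609.25/15161.77 = 68.57 mm; y_c = 1234656.33/15161.77 = 81.43 mm.

x_c = 68.57 mm, y_c = 81.43 mm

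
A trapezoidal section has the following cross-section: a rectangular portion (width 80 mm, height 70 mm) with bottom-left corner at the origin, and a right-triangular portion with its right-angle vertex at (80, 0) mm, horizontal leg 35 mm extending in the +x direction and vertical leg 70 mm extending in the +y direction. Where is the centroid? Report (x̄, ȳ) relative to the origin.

x̄ = 49.27 mm, ȳ = 32.91 mm

rectangular portion: A = 80 × 70 = 5600.00, centroid at (40.00, 35.00).
triangular portion: A = ½·35·70 = 1225.00, centroid at (91.67, 23.33).
ΣA = 6825.00 mm², ΣAx̄ = 336291.67 mm³, ΣAȳ = 224583.33 mm³.
x̄ = 336291.67/6825.00 = 49.27 mm; ȳ = 224583.33/6825.00 = 32.91 mm.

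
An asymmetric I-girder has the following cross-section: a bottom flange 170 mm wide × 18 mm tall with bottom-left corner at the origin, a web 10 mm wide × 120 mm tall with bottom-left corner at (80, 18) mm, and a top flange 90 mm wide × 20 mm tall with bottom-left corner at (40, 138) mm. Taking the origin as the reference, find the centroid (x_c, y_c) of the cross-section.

bottom flange: A = 170 × 18 = 3060.00, centroid at (85.00, 9.00).
web: A = 10 × 120 = 1200.00, centroid at (85.00, 78.00).
top flange: A = 90 × 20 = 1800.00, centroid at (85.00, 148.00).
ΣA = 6060.00 mm²
ΣAx_c = (3060.00)(85.00) + (1200.00)(85.00) + (1800.00)(85.00) = 515100.00 mm³
ΣAy_c = (3060.00)(9.00) + (1200.00)(78.00) + (1800.00)(148.00) = 387540.00 mm³
x_c = 515100.00 / 6060.00 = 85.00 mm
y_c = 387540.00 / 6060.00 = 63.95 mm

x_c = 85.00 mm, y_c = 63.95 mm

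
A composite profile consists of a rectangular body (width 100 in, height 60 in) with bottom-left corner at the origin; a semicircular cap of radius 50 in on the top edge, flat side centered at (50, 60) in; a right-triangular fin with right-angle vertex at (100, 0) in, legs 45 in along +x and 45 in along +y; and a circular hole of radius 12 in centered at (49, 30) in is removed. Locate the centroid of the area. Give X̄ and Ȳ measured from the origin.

X̄ = 56.32 in, Ȳ = 47.73 in

Part | A | x̄ᵢ | ȳᵢ | A·x̄ᵢ | A·ȳᵢ
rectangular body | 6000.00 | 50.00 | 30.00 | 300000.00 | 180000.00
semicircular top | 3926.99 | 50.00 | 81.22 | 196349.54 | 318952.78
triangular fin | 1012.50 | 115.00 | 15.00 | 116437.50 | 15187.50
hole | -452.39 | 49.00 | 30.00 | -22167.08 | -13571.68
Σ | 10487.10 |  |  | 590619.96 | 500568.60
X̄ = 590619.96 / 10487.10 = 56.32 in
Ȳ = 500568.60 / 10487.10 = 47.73 in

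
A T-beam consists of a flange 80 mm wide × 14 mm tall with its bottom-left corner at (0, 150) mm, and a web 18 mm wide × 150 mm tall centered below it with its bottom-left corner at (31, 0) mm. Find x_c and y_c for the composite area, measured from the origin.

x_c = 40.00 mm, y_c = 99.04 mm

web: A = 18 × 150 = 2700.00, centroid at (40.00, 75.00).
flange: A = 80 × 14 = 1120.00, centroid at (40.00, 157.00).
ΣA = 3820.00 mm²
ΣAx_c = (2700.00)(40.00) + (1120.00)(40.00) = 152800.00 mm³
ΣAy_c = (2700.00)(75.00) + (1120.00)(157.00) = 378340.00 mm³
x_c = 152800.00 / 3820.00 = 40.00 mm
y_c = 378340.00 / 3820.00 = 99.04 mm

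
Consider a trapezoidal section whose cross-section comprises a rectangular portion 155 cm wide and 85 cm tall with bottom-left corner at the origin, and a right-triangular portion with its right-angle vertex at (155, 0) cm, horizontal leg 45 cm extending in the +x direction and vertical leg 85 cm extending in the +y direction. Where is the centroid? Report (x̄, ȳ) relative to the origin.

x̄ = 89.23 cm, ȳ = 40.70 cm

rectangular portion: A = 155 × 85 = 13175.00, centroid at (77.50, 42.50).
triangular portion: A = ½·45·85 = 1912.50, centroid at (170.00, 28.33).
ΣA = 15087.50 cm²
ΣAx̄ = (13175.00)(77.50) + (1912.50)(170.00) = 1346187.50 cm³
ΣAȳ = (13175.00)(42.50) + (1912.50)(28.33) = 614125.00 cm³
x̄ = 1346187.50 / 15087.50 = 89.23 cm
ȳ = 614125.00 / 15087.50 = 40.70 cm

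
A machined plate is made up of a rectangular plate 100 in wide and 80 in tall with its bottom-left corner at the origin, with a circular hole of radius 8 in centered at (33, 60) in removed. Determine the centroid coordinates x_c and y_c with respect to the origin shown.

x_c = 50.44 in, y_c = 39.48 in

plate: A = 100 × 80 = 8000.00, centroid at (50.00, 40.00).
hole: A = −π·8² = -201.06, centroid at (33.00, 60.00).
ΣA = 7798.94 in², ΣAx_c = 393364.96 in³, ΣAy_c = 307936.28 in³.
x_c = 393364.96/7798.94 = 50.44 in; y_c = 307936.28/7798.94 = 39.48 in.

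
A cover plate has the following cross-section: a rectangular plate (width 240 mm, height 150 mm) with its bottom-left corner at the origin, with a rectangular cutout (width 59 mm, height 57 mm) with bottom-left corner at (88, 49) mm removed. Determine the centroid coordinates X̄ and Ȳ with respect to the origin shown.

X̄ = 120.26 mm, Ȳ = 74.74 mm

plate: A = 240 × 150 = 36000.00, centroid at (120.00, 75.00).
hole: A = −(59 × 57) = -3363.00, centroid at (117.50, 77.50).
ΣA = 32637.00 mm²
ΣAX̄ = (36000.00)(120.00) + (-3363.00)(117.50) = 3924847.50 mm³
ΣAȲ = (36000.00)(75.00) + (-3363.00)(77.50) = 2439367.50 mm³
X̄ = 3924847.50 / 32637.00 = 120.26 mm
Ȳ = 2439367.50 / 32637.00 = 74.74 mm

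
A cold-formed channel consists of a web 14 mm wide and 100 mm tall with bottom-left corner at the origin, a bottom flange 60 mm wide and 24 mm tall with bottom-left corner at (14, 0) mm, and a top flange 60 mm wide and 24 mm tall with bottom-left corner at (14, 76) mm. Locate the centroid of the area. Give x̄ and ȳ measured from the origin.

Part | A | x̄ᵢ | ȳᵢ | A·x̄ᵢ | A·ȳᵢ
web | 1400.00 | 7.00 | 50.00 | 9800.00 | 70000.00
bottom flange | 1440.00 | 44.00 | 12.00 | 63360.00 | 17280.00
top flange | 1440.00 | 44.00 | 88.00 | 63360.00 | 126720.00
Σ | 4280.00 |  |  | 136520.00 | 214000.00
x̄ = 136520.00 / 4280.00 = 31.90 mm
ȳ = 214000.00 / 4280.00 = 50.00 mm

x̄ = 31.90 mm, ȳ = 50.00 mm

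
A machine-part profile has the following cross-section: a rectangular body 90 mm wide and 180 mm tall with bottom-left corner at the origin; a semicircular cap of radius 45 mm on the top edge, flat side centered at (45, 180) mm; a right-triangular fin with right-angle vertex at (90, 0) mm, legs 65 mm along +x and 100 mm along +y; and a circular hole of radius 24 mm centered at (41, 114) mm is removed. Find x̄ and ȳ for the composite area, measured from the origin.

x̄ = 55.75 mm, ȳ = 95.74 mm

rectangular body: A = 90 × 180 = 16200.00, centroid at (45.00, 90.00).
semicircular top: A = ½π·45² = 3180.86, centroid at (45.00, 199.10).
triangular fin: A = ½·65·100 = 3250.00, centroid at (111.67, 33.33).
hole: A = −π·24² = -1809.56, centroid at (41.00, 114.00).
ΣA = 20821.31 mm², ΣAx̄ = 1160863.63 mm³, ΣAȳ = 1993349.05 mm³.
x̄ = 1160863.63/20821.31 = 55.75 mm; ȳ = 1993349.05/20821.31 = 95.74 mm.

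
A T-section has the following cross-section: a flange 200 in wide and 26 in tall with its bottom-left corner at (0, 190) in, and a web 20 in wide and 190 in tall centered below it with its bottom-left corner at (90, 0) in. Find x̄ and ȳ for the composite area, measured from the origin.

x̄ = 100.00 in, ȳ = 157.40 in

web: A = 20 × 190 = 3800.00, centroid at (100.00, 95.00).
flange: A = 200 × 26 = 5200.00, centroid at (100.00, 203.00).
ΣA = 9000.00 in²
ΣAx̄ = (3800.00)(100.00) + (5200.00)(100.00) = 900000.00 in³
ΣAȳ = (3800.00)(95.00) + (5200.00)(203.00) = 1416600.00 in³
x̄ = 900000.00 / 9000.00 = 100.00 in
ȳ = 1416600.00 / 9000.00 = 157.40 in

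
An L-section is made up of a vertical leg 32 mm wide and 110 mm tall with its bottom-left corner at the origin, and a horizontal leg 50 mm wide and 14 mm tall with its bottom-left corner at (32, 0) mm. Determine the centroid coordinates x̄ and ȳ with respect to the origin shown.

vertical leg: A = 32 × 110 = 3520.00, centroid at (16.00, 55.00).
horizontal leg: A = 50 × 14 = 700.00, centroid at (57.00, 7.00).
ΣA = 4220.00 mm²
ΣAx̄ = (3520.00)(16.00) + (700.00)(57.00) = 96220.00 mm³
ΣAȳ = (3520.00)(55.00) + (700.00)(7.00) = 198500.00 mm³
x̄ = 96220.00 / 4220.00 = 22.80 mm
ȳ = 198500.00 / 4220.00 = 47.04 mm

x̄ = 22.80 mm, ȳ = 47.04 mm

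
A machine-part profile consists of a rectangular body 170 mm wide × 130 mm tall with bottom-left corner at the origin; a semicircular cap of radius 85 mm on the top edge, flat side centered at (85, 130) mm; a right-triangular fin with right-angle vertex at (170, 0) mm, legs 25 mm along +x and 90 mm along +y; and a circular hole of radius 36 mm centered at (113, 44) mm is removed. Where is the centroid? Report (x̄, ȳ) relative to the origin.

rectangular body: A = 170 × 130 = 22100.00, centroid at (85.00, 65.00).
semicircular top: A = ½π·85² = 11349.00, centroid at (85.00, 166.08).
triangular fin: A = ½·25·90 = 1125.00, centroid at (178.33, 30.00).
hole: A = −π·36² = -4071.50, centroid at (113.00, 44.00).
ΣA = 30502.50 mm²
ΣAx̄ = (22100.00)(85.00) + (11349.00)(85.00) + (1125.00)(178.33) + (-4071.50)(113.00) = 2583710.33 mm³
ΣAȳ = (22100.00)(65.00) + (11349.00)(166.08) + (1125.00)(30.00) + (-4071.50)(44.00) = 3175890.94 mm³
x̄ = 2583710.33 / 30502.50 = 84.70 mm
ȳ = 3175890.94 / 30502.50 = 104.12 mm

x̄ = 84.70 mm, ȳ = 104.12 mm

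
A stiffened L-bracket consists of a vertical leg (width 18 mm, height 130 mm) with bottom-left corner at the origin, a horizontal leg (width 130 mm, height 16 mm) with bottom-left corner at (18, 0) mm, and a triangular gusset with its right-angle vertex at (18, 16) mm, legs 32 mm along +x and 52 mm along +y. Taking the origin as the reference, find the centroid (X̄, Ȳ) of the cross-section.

X̄ = 41.42 mm, Ȳ = 37.41 mm

vertical leg: A = 18 × 130 = 2340.00, centroid at (9.00, 65.00).
horizontal leg: A = 130 × 16 = 2080.00, centroid at (83.00, 8.00).
gusset: A = ½·32·52 = 832.00, centroid at (28.67, 33.33).
ΣA = 5252.00 mm², ΣAX̄ = 217550.67 mm³, ΣAȲ = 196473.33 mm³.
X̄ = 217550.67/5252.00 = 41.42 mm; Ȳ = 196473.33/5252.00 = 37.41 mm.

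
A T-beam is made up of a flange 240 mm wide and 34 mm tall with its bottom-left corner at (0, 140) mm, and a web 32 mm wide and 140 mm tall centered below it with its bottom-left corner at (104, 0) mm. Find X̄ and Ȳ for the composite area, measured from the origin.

X̄ = 120.00 mm, Ȳ = 126.16 mm

web: A = 32 × 140 = 4480.00, centroid at (120.00, 70.00).
flange: A = 240 × 34 = 8160.00, centroid at (120.00, 157.00).
ΣA = 12640.00 mm²
ΣAX̄ = (4480.00)(120.00) + (8160.00)(120.00) = 1516800.00 mm³
ΣAȲ = (4480.00)(70.00) + (8160.00)(157.00) = 1594720.00 mm³
X̄ = 1516800.00 / 12640.00 = 120.00 mm
Ȳ = 1594720.00 / 12640.00 = 126.16 mm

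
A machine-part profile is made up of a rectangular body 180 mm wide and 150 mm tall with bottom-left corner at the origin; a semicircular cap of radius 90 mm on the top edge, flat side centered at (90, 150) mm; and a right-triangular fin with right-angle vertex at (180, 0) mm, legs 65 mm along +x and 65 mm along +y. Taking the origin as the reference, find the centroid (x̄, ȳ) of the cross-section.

x̄ = 95.64 mm, ȳ = 106.73 mm

Part | A | x̄ᵢ | ȳᵢ | A·x̄ᵢ | A·ȳᵢ
rectangular body | 27000.00 | 90.00 | 75.00 | 2430000.00 | 2025000.00
semicircular top | 12723.45 | 90.00 | 188.20 | 1145110.52 | 2394517.54
triangular fin | 2112.50 | 201.67 | 21.67 | 426020.83 | 45770.83
Σ | 41835.95 |  |  | 4001131.36 | 4465288.37
x̄ = 4001131.36 / 41835.95 = 95.64 mm
ȳ = 4465288.37 / 41835.95 = 106.73 mm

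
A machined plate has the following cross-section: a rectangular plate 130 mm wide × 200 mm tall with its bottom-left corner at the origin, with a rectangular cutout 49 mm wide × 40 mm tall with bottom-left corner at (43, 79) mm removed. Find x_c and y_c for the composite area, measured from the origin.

Part | A | x̄ᵢ | ȳᵢ | A·x̄ᵢ | A·ȳᵢ
plate | 26000.00 | 65.00 | 100.00 | 1690000.00 | 2600000.00
hole | -1960.00 | 67.50 | 99.00 | -132300.00 | -194040.00
Σ | 24040.00 |  |  | 1557700.00 | 2405960.00
x_c = 1557700.00 / 24040.00 = 64.80 mm
y_c = 2405960.00 / 24040.00 = 100.08 mm

x_c = 64.80 mm, y_c = 100.08 mm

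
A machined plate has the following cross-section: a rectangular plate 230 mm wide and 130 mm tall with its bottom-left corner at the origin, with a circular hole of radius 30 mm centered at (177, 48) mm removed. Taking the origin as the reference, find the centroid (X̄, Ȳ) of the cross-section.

X̄ = 108.52 mm, Ȳ = 66.78 mm

plate: A = 230 × 130 = 29900.00, centroid at (115.00, 65.00).
hole: A = −π·30² = -2827.43, centroid at (177.00, 48.00).
ΣA = 27072.57 mm², ΣAX̄ = 2938044.29 mm³, ΣAȲ = 1807783.20 mm³.
X̄ = 2938044.29/27072.57 = 108.52 mm; Ȳ = 1807783.20/27072.57 = 66.78 mm.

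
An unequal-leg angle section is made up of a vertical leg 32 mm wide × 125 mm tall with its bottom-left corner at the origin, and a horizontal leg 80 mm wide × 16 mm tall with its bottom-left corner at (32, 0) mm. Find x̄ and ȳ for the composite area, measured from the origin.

x̄ = 29.58 mm, ȳ = 49.29 mm

Part | A | x̄ᵢ | ȳᵢ | A·x̄ᵢ | A·ȳᵢ
vertical leg | 4000.00 | 16.00 | 62.50 | 64000.00 | 250000.00
horizontal leg | 1280.00 | 72.00 | 8.00 | 92160.00 | 10240.00
Σ | 5280.00 |  |  | 156160.00 | 260240.00
x̄ = 156160.00 / 5280.00 = 29.58 mm
ȳ = 260240.00 / 5280.00 = 49.29 mm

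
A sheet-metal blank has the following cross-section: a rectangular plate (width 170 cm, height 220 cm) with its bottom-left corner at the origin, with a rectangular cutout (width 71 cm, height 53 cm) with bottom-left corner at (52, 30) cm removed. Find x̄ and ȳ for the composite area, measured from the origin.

plate: A = 170 × 220 = 37400.00, centroid at (85.00, 110.00).
hole: A = −(71 × 53) = -3763.00, centroid at (87.50, 56.50).
ΣA = 33637.00 cm²
ΣAx̄ = (37400.00)(85.00) + (-3763.00)(87.50) = 2849737.50 cm³
ΣAȳ = (37400.00)(110.00) + (-3763.00)(56.50) = 3901390.50 cm³
x̄ = 2849737.50 / 33637.00 = 84.72 cm
ȳ = 3901390.50 / 33637.00 = 115.99 cm

x̄ = 84.72 cm, ȳ = 115.99 cm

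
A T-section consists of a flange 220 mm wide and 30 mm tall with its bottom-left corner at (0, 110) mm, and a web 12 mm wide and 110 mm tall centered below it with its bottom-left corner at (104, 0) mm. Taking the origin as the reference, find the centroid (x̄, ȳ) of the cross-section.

web: A = 12 × 110 = 1320.00, centroid at (110.00, 55.00).
flange: A = 220 × 30 = 6600.00, centroid at (110.00, 125.00).
ΣA = 7920.00 mm², ΣAx̄ = 871200.00 mm³, ΣAȳ = 897600.00 mm³.
x̄ = 871200.00/7920.00 = 110.00 mm; ȳ = 897600.00/7920.00 = 113.33 mm.

x̄ = 110.00 mm, ȳ = 113.33 mm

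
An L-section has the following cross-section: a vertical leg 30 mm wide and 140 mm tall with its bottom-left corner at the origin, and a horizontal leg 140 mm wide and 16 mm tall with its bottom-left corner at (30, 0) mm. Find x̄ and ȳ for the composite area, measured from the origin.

x̄ = 44.57 mm, ȳ = 48.43 mm

vertical leg: A = 30 × 140 = 4200.00, centroid at (15.00, 70.00).
horizontal leg: A = 140 × 16 = 2240.00, centroid at (100.00, 8.00).
ΣA = 6440.00 mm², ΣAx̄ = 287000.00 mm³, ΣAȳ = 311920.00 mm³.
x̄ = 287000.00/6440.00 = 44.57 mm; ȳ = 311920.00/6440.00 = 48.43 mm.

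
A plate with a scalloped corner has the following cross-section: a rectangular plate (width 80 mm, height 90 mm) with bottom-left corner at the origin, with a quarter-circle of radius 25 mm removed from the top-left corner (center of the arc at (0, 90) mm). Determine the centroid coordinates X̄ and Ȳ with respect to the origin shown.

X̄ = 42.15 mm, Ȳ = 42.48 mm

Part | A | x̄ᵢ | ȳᵢ | A·x̄ᵢ | A·ȳᵢ
plate | 7200.00 | 40.00 | 45.00 | 288000.00 | 324000.00
removed quarter-circle | -490.87 | 10.61 | 79.39 | -5208.33 | -38970.31
Σ | 6709.13 |  |  | 282791.67 | 285029.69
X̄ = 282791.67 / 6709.13 = 42.15 mm
Ȳ = 285029.69 / 6709.13 = 42.48 mm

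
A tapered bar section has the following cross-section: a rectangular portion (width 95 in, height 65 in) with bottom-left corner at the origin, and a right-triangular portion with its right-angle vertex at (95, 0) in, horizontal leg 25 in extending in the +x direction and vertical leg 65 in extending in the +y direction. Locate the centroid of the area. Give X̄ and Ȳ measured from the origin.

X̄ = 53.99 in, Ȳ = 31.24 in

rectangular portion: A = 95 × 65 = 6175.00, centroid at (47.50, 32.50).
triangular portion: A = ½·25·65 = 812.50, centroid at (103.33, 21.67).
ΣA = 6987.50 in², ΣAX̄ = 377270.83 in³, ΣAȲ = 218291.67 in³.
X̄ = 377270.83/6987.50 = 53.99 in; Ȳ = 218291.67/6987.50 = 31.24 in.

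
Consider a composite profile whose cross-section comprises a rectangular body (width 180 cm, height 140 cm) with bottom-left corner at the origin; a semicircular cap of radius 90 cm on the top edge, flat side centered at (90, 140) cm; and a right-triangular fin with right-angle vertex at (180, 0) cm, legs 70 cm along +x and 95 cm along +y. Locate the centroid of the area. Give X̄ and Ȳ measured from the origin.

Part | A | x̄ᵢ | ȳᵢ | A·x̄ᵢ | A·ȳᵢ
rectangular body | 25200.00 | 90.00 | 70.00 | 2268000.00 | 1764000.00
semicircular top | 12723.45 | 90.00 | 178.20 | 1145110.52 | 2267283.03
triangular fin | 3325.00 | 203.33 | 31.67 | 676083.33 | 105291.67
Σ | 41248.45 |  |  | 4089193.86 | 4136574.70
X̄ = 4089193.86 / 41248.45 = 99.14 cm
Ȳ = 4136574.70 / 41248.45 = 100.28 cm

X̄ = 99.14 cm, Ȳ = 100.28 cm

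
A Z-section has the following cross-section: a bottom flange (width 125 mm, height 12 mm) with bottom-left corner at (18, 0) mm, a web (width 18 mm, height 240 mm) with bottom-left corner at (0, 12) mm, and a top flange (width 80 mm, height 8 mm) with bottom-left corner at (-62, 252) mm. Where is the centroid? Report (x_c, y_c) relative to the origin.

bottom flange: A = 125 × 12 = 1500.00, centroid at (80.50, 6.00).
web: A = 18 × 240 = 4320.00, centroid at (9.00, 132.00).
top flange: A = 80 × 8 = 640.00, centroid at (-22.00, 256.00).
ΣA = 6460.00 mm²
ΣAx_c = (1500.00)(80.50) + (4320.00)(9.00) + (640.00)(-22.00) = 145550.00 mm³
ΣAy_c = (1500.00)(6.00) + (4320.00)(132.00) + (640.00)(256.00) = 743080.00 mm³
x_c = 145550.00 / 6460.00 = 22.53 mm
y_c = 743080.00 / 6460.00 = 115.03 mm

x_c = 22.53 mm, y_c = 115.03 mm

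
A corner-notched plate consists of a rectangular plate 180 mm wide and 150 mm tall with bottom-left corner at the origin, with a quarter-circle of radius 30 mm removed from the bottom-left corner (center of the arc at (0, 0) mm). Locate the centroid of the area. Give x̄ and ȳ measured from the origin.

plate: A = 180 × 150 = 27000.00, centroid at (90.00, 75.00).
removed quarter-circle: A = −¼π·30² = -706.86, centroid at (12.73, 12.73).
ΣA = 26293.14 mm², ΣAx̄ = 2421000.00 mm³, ΣAȳ = 2016000.00 mm³.
x̄ = 2421000.00/26293.14 = 92.08 mm; ȳ = 2016000.00/26293.14 = 76.67 mm.

x̄ = 92.08 mm, ȳ = 76.67 mm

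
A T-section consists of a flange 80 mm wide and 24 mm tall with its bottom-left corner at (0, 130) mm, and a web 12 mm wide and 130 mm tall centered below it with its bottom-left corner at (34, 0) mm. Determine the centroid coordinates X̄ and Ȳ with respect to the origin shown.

X̄ = 40.00 mm, Ȳ = 107.48 mm

Part | A | x̄ᵢ | ȳᵢ | A·x̄ᵢ | A·ȳᵢ
web | 1560.00 | 40.00 | 65.00 | 62400.00 | 101400.00
flange | 1920.00 | 40.00 | 142.00 | 76800.00 | 272640.00
Σ | 3480.00 |  |  | 139200.00 | 374040.00
X̄ = 139200.00 / 3480.00 = 40.00 mm
Ȳ = 374040.00 / 3480.00 = 107.48 mm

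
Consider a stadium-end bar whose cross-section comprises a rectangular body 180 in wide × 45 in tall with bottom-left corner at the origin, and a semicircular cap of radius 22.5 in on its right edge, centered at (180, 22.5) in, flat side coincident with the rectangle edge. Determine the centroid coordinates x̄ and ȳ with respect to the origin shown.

x̄ = 98.90 in, ȳ = 22.50 in

rectangular body: A = 180 × 45 = 8100.00, centroid at (90.00, 22.50).
semicircular end: A = ½π·22.5² = 795.22, centroid at (189.55, 22.50).
ΣA = 8895.22 in²
ΣAx̄ = (8100.00)(90.00) + (795.22)(189.55) = 879732.57 in³
ΣAȳ = (8100.00)(22.50) + (795.22)(22.50) = 200142.35 in³
x̄ = 879732.57 / 8895.22 = 98.90 in
ȳ = 200142.35 / 8895.22 = 22.50 in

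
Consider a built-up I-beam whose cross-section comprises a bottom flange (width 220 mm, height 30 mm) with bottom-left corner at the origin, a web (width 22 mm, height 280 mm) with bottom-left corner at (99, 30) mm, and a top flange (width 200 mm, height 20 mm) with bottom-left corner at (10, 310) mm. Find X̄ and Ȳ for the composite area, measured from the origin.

Part | A | x̄ᵢ | ȳᵢ | A·x̄ᵢ | A·ȳᵢ
bottom flange | 6600.00 | 110.00 | 15.00 | 726000.00 | 99000.00
web | 6160.00 | 110.00 | 170.00 | 677600.00 | 1047200.00
top flange | 4000.00 | 110.00 | 320.00 | 440000.00 | 1280000.00
Σ | 16760.00 |  |  | 1843600.00 | 2426200.00
X̄ = 1843600.00 / 16760.00 = 110.00 mm
Ȳ = 2426200.00 / 16760.00 = 144.76 mm

X̄ = 110.00 mm, Ȳ = 144.76 mm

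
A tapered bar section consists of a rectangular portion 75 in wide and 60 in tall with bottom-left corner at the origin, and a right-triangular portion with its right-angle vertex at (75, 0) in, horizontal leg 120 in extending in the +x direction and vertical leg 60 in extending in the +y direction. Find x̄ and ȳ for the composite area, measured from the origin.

rectangular portion: A = 75 × 60 = 4500.00, centroid at (37.50, 30.00).
triangular portion: A = ½·120·60 = 3600.00, centroid at (115.00, 20.00).
ΣA = 8100.00 in², ΣAx̄ = 582750.00 in³, ΣAȳ = 207000.00 in³.
x̄ = 582750.00/8100.00 = 71.94 in; ȳ = 207000.00/8100.00 = 25.56 in.

x̄ = 71.94 in, ȳ = 25.56 in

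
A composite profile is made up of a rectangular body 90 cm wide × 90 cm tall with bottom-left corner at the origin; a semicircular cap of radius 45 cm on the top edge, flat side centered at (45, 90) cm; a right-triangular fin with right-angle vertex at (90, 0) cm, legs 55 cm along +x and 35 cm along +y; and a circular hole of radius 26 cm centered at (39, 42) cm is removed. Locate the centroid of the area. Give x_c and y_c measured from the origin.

x_c = 52.28 cm, y_c = 62.61 cm

Part | A | x̄ᵢ | ȳᵢ | A·x̄ᵢ | A·ȳᵢ
rectangular body | 8100.00 | 45.00 | 45.00 | 364500.00 | 364500.00
semicircular top | 3180.86 | 45.00 | 109.10 | 143138.82 | 347027.63
triangular fin | 962.50 | 108.33 | 11.67 | 104270.83 | 11229.17
hole | -2123.72 | 39.00 | 42.00 | -82824.95 | -89196.10
Σ | 10119.65 |  |  | 529084.70 | 633560.70
x_c = 529084.70 / 10119.65 = 52.28 cm
y_c = 633560.70 / 10119.65 = 62.61 cm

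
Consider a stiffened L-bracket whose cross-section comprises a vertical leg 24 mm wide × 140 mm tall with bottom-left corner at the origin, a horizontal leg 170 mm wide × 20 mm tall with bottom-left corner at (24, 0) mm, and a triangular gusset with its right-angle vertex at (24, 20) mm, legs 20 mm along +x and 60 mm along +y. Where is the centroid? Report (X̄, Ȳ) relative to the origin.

vertical leg: A = 24 × 140 = 3360.00, centroid at (12.00, 70.00).
horizontal leg: A = 170 × 20 = 3400.00, centroid at (109.00, 10.00).
gusset: A = ½·20·60 = 600.00, centroid at (30.67, 40.00).
ΣA = 7360.00 mm², ΣAX̄ = 429320.00 mm³, ΣAȲ = 293200.00 mm³.
X̄ = 429320.00/7360.00 = 58.33 mm; Ȳ = 293200.00/7360.00 = 39.84 mm.

X̄ = 58.33 mm, Ȳ = 39.84 mm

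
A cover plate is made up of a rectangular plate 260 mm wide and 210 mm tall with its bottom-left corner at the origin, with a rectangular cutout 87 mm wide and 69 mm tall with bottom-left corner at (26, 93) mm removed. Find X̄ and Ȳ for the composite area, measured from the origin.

X̄ = 137.47 mm, Ȳ = 102.22 mm

Part | A | x̄ᵢ | ȳᵢ | A·x̄ᵢ | A·ȳᵢ
plate | 54600.00 | 130.00 | 105.00 | 7098000.00 | 5733000.00
hole | -6003.00 | 69.50 | 127.50 | -417208.50 | -765382.50
Σ | 48597.00 |  |  | 6680791.50 | 4967617.50
X̄ = 6680791.50 / 48597.00 = 137.47 mm
Ȳ = 4967617.50 / 48597.00 = 102.22 mm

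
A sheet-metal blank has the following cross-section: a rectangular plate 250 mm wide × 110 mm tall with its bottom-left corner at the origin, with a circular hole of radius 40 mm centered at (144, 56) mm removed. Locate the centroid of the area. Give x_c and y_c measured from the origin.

x_c = 120.75 mm, y_c = 54.78 mm

plate: A = 250 × 110 = 27500.00, centroid at (125.00, 55.00).
hole: A = −π·40² = -5026.55, centroid at (144.00, 56.00).
ΣA = 22473.45 mm²
ΣAx_c = (27500.00)(125.00) + (-5026.55)(144.00) = 2713677.05 mm³
ΣAy_c = (27500.00)(55.00) + (-5026.55)(56.00) = 1231013.30 mm³
x_c = 2713677.05 / 22473.45 = 120.75 mm
y_c = 1231013.30 / 22473.45 = 54.78 mm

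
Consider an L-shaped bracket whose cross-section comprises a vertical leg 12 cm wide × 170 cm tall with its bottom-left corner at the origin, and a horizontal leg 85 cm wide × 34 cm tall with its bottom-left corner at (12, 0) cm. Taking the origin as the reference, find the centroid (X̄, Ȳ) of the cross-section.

vertical leg: A = 12 × 170 = 2040.00, centroid at (6.00, 85.00).
horizontal leg: A = 85 × 34 = 2890.00, centroid at (54.50, 17.00).
ΣA = 4930.00 cm², ΣAX̄ = 169745.00 cm³, ΣAȲ = 222530.00 cm³.
X̄ = 169745.00/4930.00 = 34.43 cm; Ȳ = 222530.00/4930.00 = 45.14 cm.

X̄ = 34.43 cm, Ȳ = 45.14 cm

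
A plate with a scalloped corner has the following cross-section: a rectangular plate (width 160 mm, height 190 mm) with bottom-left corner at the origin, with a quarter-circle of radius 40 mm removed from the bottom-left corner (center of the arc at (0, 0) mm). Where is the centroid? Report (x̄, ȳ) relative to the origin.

plate: A = 160 × 190 = 30400.00, centroid at (80.00, 95.00).
removed quarter-circle: A = −¼π·40² = -1256.64, centroid at (16.98, 16.98).
ΣA = 29143.36 mm²
ΣAx̄ = (30400.00)(80.00) + (-1256.64)(16.98) = 2410666.67 mm³
ΣAȳ = (30400.00)(95.00) + (-1256.64)(16.98) = 2866666.67 mm³
x̄ = 2410666.67 / 29143.36 = 82.72 mm
ȳ = 2866666.67 / 29143.36 = 98.36 mm

x̄ = 82.72 mm, ȳ = 98.36 mm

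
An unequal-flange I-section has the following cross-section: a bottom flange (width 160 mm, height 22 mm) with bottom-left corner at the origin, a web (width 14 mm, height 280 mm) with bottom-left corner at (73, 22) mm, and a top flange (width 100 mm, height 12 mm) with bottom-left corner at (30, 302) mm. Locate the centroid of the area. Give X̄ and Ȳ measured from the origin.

X̄ = 80.00 mm, Ȳ = 120.76 mm

Part | A | x̄ᵢ | ȳᵢ | A·x̄ᵢ | A·ȳᵢ
bottom flange | 3520.00 | 80.00 | 11.00 | 281600.00 | 38720.00
web | 3920.00 | 80.00 | 162.00 | 313600.00 | 635040.00
top flange | 1200.00 | 80.00 | 308.00 | 96000.00 | 369600.00
Σ | 8640.00 |  |  | 691200.00 | 1043360.00
X̄ = 691200.00 / 8640.00 = 80.00 mm
Ȳ = 1043360.00 / 8640.00 = 120.76 mm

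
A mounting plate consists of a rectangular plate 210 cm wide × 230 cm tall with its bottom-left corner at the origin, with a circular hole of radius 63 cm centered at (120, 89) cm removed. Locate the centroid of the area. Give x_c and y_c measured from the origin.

x_c = 99.78 cm, y_c = 124.05 cm

plate: A = 210 × 230 = 48300.00, centroid at (105.00, 115.00).
hole: A = −π·63² = -12468.98, centroid at (120.00, 89.00).
ΣA = 35831.02 cm², ΣAx_c = 3575222.25 cm³, ΣAy_c = 4444760.67 cm³.
x_c = 3575222.25/35831.02 = 99.78 cm; y_c = 4444760.67/35831.02 = 124.05 cm.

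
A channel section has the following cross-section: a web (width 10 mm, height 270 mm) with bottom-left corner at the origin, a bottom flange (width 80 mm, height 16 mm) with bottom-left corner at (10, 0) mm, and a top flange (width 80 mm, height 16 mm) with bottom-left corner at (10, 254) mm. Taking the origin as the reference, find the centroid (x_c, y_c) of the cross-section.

web: A = 10 × 270 = 2700.00, centroid at (5.00, 135.00).
bottom flange: A = 80 × 16 = 1280.00, centroid at (50.00, 8.00).
top flange: A = 80 × 16 = 1280.00, centroid at (50.00, 262.00).
ΣA = 5260.00 mm²
ΣAx_c = (2700.00)(5.00) + (1280.00)(50.00) + (1280.00)(50.00) = 141500.00 mm³
ΣAy_c = (2700.00)(135.00) + (1280.00)(8.00) + (1280.00)(262.00) = 710100.00 mm³
x_c = 141500.00 / 5260.00 = 26.90 mm
y_c = 710100.00 / 5260.00 = 135.00 mm

x_c = 26.90 mm, y_c = 135.00 mm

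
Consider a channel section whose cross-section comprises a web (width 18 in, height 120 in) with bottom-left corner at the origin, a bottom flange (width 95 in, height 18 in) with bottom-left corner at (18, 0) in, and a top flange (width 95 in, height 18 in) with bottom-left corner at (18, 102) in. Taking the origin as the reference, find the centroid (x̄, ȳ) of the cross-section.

x̄ = 43.63 in, ȳ = 60.00 in

web: A = 18 × 120 = 2160.00, centroid at (9.00, 60.00).
bottom flange: A = 95 × 18 = 1710.00, centroid at (65.50, 9.00).
top flange: A = 95 × 18 = 1710.00, centroid at (65.50, 111.00).
ΣA = 5580.00 in²
ΣAx̄ = (2160.00)(9.00) + (1710.00)(65.50) + (1710.00)(65.50) = 243450.00 in³
ΣAȳ = (2160.00)(60.00) + (1710.00)(9.00) + (1710.00)(111.00) = 334800.00 in³
x̄ = 243450.00 / 5580.00 = 43.63 in
ȳ = 334800.00 / 5580.00 = 60.00 in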